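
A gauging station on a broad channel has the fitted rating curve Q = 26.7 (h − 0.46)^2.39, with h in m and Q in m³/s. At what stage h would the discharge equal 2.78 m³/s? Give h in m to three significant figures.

h − h₀ = (Q/C)^(1/b) = (2.78/26.7)^(1/2.39) = 0.3881 m
h = 0.46 + 0.3881 = 0.8481 m

0.848 m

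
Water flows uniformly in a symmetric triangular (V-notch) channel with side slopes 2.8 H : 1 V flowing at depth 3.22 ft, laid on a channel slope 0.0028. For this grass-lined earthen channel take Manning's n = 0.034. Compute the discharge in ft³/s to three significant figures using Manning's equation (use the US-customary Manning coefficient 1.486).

88.6 ft³/s

A = z·y² = 2.8×3.22² = 29.03 ft²
P = 2y√(1+z²) = 2×3.22×√(1+2.8²) = 19.15 ft
R = A/P = 29.03/19.15 = 1.516 ft
Q = (1.486/n)·A·R^(2/3)·S^(1/2) = (1.486/0.034) × 29.03 × 1.516^(2/3) × 0.0028^(1/2) = 88.61 ft³/s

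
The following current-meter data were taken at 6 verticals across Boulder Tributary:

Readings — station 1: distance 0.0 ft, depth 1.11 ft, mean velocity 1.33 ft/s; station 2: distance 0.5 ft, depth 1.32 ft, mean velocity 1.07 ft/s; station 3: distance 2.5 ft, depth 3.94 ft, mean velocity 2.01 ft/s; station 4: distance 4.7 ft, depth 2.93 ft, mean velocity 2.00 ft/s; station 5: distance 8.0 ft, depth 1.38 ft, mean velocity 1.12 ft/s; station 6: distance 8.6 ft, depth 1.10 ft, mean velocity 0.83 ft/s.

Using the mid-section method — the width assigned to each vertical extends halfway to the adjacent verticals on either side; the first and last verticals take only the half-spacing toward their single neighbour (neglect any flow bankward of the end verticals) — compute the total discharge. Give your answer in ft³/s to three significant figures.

w_1 = (0.5 − 0.0)/2 = 0.25 ft; q_1 = 1.33 × 1.11 × 0.25 = 0.3691 ft³/s
w_2 = (2.5 − 0.0)/2 = 1.25 ft; q_2 = 1.07 × 1.32 × 1.25 = 1.766 ft³/s
w_3 = (4.7 − 0.5)/2 = 2.1 ft; q_3 = 2.01 × 3.94 × 2.1 = 16.63 ft³/s
w_4 = (8.0 − 2.5)/2 = 2.75 ft; q_4 = 2.00 × 2.93 × 2.75 = 16.12 ft³/s
w_5 = (8.6 − 4.7)/2 = 1.95 ft; q_5 = 1.12 × 1.38 × 1.95 = 3.014 ft³/s
w_6 = (8.6 − 8.0)/2 = 0.3 ft; q_6 = 0.83 × 1.10 × 0.3 = 0.2739 ft³/s
Q = Σ qᵢ = 38.17 ft³/s

38.2 ft³/s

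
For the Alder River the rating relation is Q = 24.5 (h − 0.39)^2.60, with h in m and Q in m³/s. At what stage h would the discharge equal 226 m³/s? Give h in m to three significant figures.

2.74 m

h − h₀ = (Q/C)^(1/b) = (226/24.5)^(1/2.60) = 2.350 m
h = 0.39 + 2.350 = 2.740 m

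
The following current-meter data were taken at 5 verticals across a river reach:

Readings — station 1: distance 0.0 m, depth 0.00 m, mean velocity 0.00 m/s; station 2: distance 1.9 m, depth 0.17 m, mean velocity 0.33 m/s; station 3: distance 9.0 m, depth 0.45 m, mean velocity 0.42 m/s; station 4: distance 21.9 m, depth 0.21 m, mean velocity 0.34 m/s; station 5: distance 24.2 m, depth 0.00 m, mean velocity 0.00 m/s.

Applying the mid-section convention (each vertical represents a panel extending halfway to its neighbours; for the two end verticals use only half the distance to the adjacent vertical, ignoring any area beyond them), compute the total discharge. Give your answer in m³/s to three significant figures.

w_2 = (9.0 − 0.0)/2 = 4.5 m; q_2 = 0.33 × 0.17 × 4.5 = 0.2525 m³/s
w_3 = (21.9 − 1.9)/2 = 10 m; q_3 = 0.42 × 0.45 × 10 = 1.890 m³/s
w_4 = (24.2 − 9.0)/2 = 7.6 m; q_4 = 0.34 × 0.21 × 7.6 = 0.5426 m³/s
Stations 1, 5 contribute zero (depth or velocity is 0).
Q = Σ qᵢ = 2.685 m³/s

2.69 m³/s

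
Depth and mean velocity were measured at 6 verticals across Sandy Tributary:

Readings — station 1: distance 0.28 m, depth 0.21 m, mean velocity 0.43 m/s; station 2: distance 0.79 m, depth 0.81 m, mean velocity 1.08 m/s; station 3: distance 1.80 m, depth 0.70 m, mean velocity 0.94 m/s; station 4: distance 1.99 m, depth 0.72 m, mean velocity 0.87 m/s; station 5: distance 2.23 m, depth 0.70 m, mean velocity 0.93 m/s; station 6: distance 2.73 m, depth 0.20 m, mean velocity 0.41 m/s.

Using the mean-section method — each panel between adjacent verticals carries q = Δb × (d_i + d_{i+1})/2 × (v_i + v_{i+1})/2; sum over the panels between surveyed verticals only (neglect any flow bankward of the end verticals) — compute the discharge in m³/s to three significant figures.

Panel 1-2: Δb = 0.51 m, d̄ = (0.21+0.81)/2 = 0.51, v̄ = (0.43+1.08)/2 = 0.755 → q = 0.51×0.51×0.755 = 0.1964 m³/s
Panel 2-3: Δb = 1.01 m, d̄ = (0.81+0.70)/2 = 0.755, v̄ = (1.08+0.94)/2 = 1.01 → q = 1.01×0.755×1.01 = 0.7702 m³/s
Panel 3-4: Δb = 0.19 m, d̄ = (0.70+0.72)/2 = 0.71, v̄ = (0.94+0.87)/2 = 0.905 → q = 0.19×0.71×0.905 = 0.1221 m³/s
Panel 4-5: Δb = 0.24 m, d̄ = (0.72+0.70)/2 = 0.71, v̄ = (0.87+0.93)/2 = 0.9 → q = 0.24×0.71×0.9 = 0.1534 m³/s
Panel 5-6: Δb = 0.5 m, d̄ = (0.70+0.20)/2 = 0.45, v̄ = (0.93+0.41)/2 = 0.67 → q = 0.5×0.45×0.67 = 0.1508 m³/s
Q = Σ q = 1.393 m³/s

1.39 m³/s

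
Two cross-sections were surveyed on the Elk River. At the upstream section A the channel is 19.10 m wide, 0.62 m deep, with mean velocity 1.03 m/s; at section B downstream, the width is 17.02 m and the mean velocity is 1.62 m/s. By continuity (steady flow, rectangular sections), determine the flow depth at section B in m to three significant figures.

0.442 m

Q = A₁V₁ = (19.10×0.62) × 1.03 = 12.20 m³/s
d₂ = Q/(b₂ V₂) = 12.20/(17.02×1.62) = 0.4424 m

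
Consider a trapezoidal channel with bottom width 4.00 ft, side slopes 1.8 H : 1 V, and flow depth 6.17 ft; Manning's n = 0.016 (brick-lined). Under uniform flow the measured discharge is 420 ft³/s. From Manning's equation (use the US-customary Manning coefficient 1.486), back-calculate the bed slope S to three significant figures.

A = (b + z·y)·y = (4.00 + 1.8×6.17)×6.17 = 93.20 ft²
P = b + 2y√(1+z²) = 4.00 + 2×6.17×√(1+1.8²) = 29.41 ft
R = A/P = 93.20/29.41 = 3.169 ft
S = (Q·n / (1.486·A·R^(2/3)))² = (420×0.016 / (1.486×93.20×2.158))² = 0.0005057

0.000506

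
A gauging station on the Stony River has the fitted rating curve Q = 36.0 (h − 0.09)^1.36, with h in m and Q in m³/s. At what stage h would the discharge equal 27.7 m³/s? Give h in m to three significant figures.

h − h₀ = (Q/C)^(1/b) = (27.7/36.0)^(1/1.36) = 0.8247 m
h = 0.09 + 0.8247 = 0.9147 m

0.915 m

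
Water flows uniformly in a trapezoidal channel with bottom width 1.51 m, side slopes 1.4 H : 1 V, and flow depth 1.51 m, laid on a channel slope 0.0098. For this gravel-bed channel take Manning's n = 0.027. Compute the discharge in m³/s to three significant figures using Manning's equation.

17.5 m³/s

A = (b + z·y)·y = (1.51 + 1.4×1.51)×1.51 = 5.472 m²
P = b + 2y√(1+z²) = 1.51 + 2×1.51×√(1+1.4²) = 6.706 m
R = A/P = 5.472/6.706 = 0.8160 m
Q = (1/n)·A·R^(2/3)·S^(1/2) = (1/0.027) × 5.472 × 0.8160^(2/3) × 0.0098^(1/2) = 17.52 m³/s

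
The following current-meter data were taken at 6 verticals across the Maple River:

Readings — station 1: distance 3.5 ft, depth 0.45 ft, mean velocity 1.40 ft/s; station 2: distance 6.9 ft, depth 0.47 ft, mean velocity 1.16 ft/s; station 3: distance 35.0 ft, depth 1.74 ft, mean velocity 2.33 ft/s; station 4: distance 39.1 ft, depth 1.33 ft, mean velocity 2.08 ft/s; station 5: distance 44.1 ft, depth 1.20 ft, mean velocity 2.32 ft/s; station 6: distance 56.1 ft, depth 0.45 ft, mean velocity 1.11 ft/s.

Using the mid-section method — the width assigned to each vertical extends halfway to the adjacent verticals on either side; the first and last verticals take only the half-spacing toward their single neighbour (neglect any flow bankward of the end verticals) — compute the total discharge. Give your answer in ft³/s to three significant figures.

w_1 = (6.9 − 3.5)/2 = 1.7 ft; q_1 = 1.40 × 0.45 × 1.7 = 1.071 ft³/s
w_2 = (35.0 − 3.5)/2 = 15.75 ft; q_2 = 1.16 × 0.47 × 15.75 = 8.587 ft³/s
w_3 = (39.1 − 6.9)/2 = 16.1 ft; q_3 = 2.33 × 1.74 × 16.1 = 65.27 ft³/s
w_4 = (44.1 − 35.0)/2 = 4.55 ft; q_4 = 2.08 × 1.33 × 4.55 = 12.59 ft³/s
w_5 = (56.1 − 39.1)/2 = 8.5 ft; q_5 = 2.32 × 1.20 × 8.5 = 23.66 ft³/s
w_6 = (56.1 − 44.1)/2 = 6 ft; q_6 = 1.11 × 0.45 × 6 = 2.997 ft³/s
Q = Σ qᵢ = 114.2 ft³/s

114 ft³/s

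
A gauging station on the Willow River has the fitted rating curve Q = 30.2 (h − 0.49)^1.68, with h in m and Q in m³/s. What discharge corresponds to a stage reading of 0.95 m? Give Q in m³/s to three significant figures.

Q = 30.2 × (0.95 − 0.49)^1.68 = 30.2 × 0.46^1.68 = 8.193 m³/s

8.19 m³/s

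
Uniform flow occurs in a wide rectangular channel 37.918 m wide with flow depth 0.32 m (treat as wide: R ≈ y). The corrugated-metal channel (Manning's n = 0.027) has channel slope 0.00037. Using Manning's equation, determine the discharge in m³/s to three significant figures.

4.04 m³/s

A = b·y = 37.918 × 0.32 = 12.13 m²
Wide channel: R ≈ y = 0.32 m
Q = (1/n)·A·R^(2/3)·S^(1/2) = (1/0.027) × 12.13 × 0.3200^(2/3) × 0.00037^(1/2) = 4.044 m³/s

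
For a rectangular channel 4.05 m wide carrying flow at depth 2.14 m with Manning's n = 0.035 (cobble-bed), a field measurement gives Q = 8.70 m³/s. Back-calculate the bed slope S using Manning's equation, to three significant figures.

0.00117

A = b·y = 4.05 × 2.14 = 8.667 m²
P = b + 2y = 4.05 + 2×2.14 = 8.330 m
R = A/P = 8.667/8.330 = 1.040 m
S = (Q·n / (1·A·R^(2/3)))² = (8.70×0.035 / (1×8.667×1.027))² = 0.001171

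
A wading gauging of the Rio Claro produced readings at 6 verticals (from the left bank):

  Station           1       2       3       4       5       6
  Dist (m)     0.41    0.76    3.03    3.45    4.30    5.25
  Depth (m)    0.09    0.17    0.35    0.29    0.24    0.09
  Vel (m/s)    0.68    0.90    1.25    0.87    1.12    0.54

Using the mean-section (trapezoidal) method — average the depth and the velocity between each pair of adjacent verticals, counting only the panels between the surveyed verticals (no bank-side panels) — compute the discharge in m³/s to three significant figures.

1.17 m³/s

Panel 1-2: Δb = 0.35 m, d̄ = (0.09+0.17)/2 = 0.13, v̄ = (0.68+0.90)/2 = 0.79 → q = 0.35×0.13×0.79 = 0.03595 m³/s
Panel 2-3: Δb = 2.27 m, d̄ = (0.17+0.35)/2 = 0.26, v̄ = (0.90+1.25)/2 = 1.075 → q = 2.27×0.26×1.075 = 0.6345 m³/s
Panel 3-4: Δb = 0.42 m, d̄ = (0.35+0.29)/2 = 0.32, v̄ = (1.25+0.87)/2 = 1.06 → q = 0.42×0.32×1.06 = 0.1425 m³/s
Panel 4-5: Δb = 0.85 m, d̄ = (0.29+0.24)/2 = 0.265, v̄ = (0.87+1.12)/2 = 0.995 → q = 0.85×0.265×0.995 = 0.2241 m³/s
Panel 5-6: Δb = 0.95 m, d̄ = (0.24+0.09)/2 = 0.165, v̄ = (1.12+0.54)/2 = 0.83 → q = 0.95×0.165×0.83 = 0.1301 m³/s
Q = Σ q = 1.167 m³/s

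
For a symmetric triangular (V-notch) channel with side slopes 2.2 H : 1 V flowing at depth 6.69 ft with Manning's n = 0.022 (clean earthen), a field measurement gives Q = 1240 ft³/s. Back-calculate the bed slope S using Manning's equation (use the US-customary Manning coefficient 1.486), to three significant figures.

A = z·y² = 2.2×6.69² = 98.46 ft²
P = 2y√(1+z²) = 2×6.69×√(1+2.2²) = 32.33 ft
R = A/P = 98.46/32.33 = 3.045 ft
S = (Q·n / (1.486·A·R^(2/3)))² = (1240×0.022 / (1.486×98.46×2.101))² = 0.007876

0.00788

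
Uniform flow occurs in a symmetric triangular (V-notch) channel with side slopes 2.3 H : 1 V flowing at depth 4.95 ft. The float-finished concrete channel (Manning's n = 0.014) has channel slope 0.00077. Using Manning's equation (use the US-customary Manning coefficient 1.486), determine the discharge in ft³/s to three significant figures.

A = z·y² = 2.3×4.95² = 56.36 ft²
P = 2y√(1+z²) = 2×4.95×√(1+2.3²) = 24.83 ft
R = A/P = 56.36/24.83 = 2.270 ft
Q = (1.486/n)·A·R^(2/3)·S^(1/2) = (1.486/0.014) × 56.36 × 2.270^(2/3) × 0.00077^(1/2) = 286.7 ft³/s

287 ft³/s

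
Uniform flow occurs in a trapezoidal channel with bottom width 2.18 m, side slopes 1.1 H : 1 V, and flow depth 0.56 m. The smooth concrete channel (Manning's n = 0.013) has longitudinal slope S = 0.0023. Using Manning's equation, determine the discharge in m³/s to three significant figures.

A = (b + z·y)·y = (2.18 + 1.1×0.56)×0.56 = 1.566 m²
P = b + 2y√(1+z²) = 2.18 + 2×0.56×√(1+1.1²) = 3.845 m
R = A/P = 1.566/3.845 = 0.4072 m
Q = (1/n)·A·R^(2/3)·S^(1/2) = (1/0.013) × 1.566 × 0.4072^(2/3) × 0.0023^(1/2) = 3.173 m³/s

3.17 m³/s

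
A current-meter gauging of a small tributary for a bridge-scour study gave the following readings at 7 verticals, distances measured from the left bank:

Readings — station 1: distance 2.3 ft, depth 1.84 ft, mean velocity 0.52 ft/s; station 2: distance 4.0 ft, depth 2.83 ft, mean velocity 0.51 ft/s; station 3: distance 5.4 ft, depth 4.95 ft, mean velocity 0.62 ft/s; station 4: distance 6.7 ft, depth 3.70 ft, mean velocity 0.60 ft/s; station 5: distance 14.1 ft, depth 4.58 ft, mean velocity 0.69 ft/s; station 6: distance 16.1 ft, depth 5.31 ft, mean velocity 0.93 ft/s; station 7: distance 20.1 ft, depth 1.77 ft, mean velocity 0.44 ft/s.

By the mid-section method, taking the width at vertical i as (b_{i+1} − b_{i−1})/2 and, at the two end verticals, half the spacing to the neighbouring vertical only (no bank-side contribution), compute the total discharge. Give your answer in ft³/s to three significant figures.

w_1 = (4.0 − 2.3)/2 = 0.85 ft; q_1 = 0.52 × 1.84 × 0.85 = 0.8133 ft³/s
w_2 = (5.4 − 2.3)/2 = 1.55 ft; q_2 = 0.51 × 2.83 × 1.55 = 2.237 ft³/s
w_3 = (6.7 − 4.0)/2 = 1.35 ft; q_3 = 0.62 × 4.95 × 1.35 = 4.143 ft³/s
w_4 = (14.1 − 5.4)/2 = 4.35 ft; q_4 = 0.60 × 3.70 × 4.35 = 9.657 ft³/s
w_5 = (16.1 − 6.7)/2 = 4.7 ft; q_5 = 0.69 × 4.58 × 4.7 = 14.85 ft³/s
w_6 = (20.1 − 14.1)/2 = 3 ft; q_6 = 0.93 × 5.31 × 3 = 14.81 ft³/s
w_7 = (20.1 − 16.1)/2 = 2 ft; q_7 = 0.44 × 1.77 × 2 = 1.558 ft³/s
Q = Σ qᵢ = 48.08 ft³/s

48.1 ft³/s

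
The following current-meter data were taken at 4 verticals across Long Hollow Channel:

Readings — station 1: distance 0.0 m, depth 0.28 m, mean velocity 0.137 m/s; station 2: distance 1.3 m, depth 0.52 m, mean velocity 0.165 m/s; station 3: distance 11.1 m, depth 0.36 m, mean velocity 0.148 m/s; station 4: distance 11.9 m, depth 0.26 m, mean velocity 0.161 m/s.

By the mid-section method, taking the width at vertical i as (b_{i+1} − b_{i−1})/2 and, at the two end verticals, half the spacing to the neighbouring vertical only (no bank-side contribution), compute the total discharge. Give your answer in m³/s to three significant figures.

w_1 = (1.3 − 0.0)/2 = 0.65 m; q_1 = 0.137 × 0.28 × 0.65 = 0.02493 m³/s
w_2 = (11.1 − 0.0)/2 = 5.55 m; q_2 = 0.165 × 0.52 × 5.55 = 0.4762 m³/s
w_3 = (11.9 − 1.3)/2 = 5.3 m; q_3 = 0.148 × 0.36 × 5.3 = 0.2824 m³/s
w_4 = (11.9 − 11.1)/2 = 0.4 m; q_4 = 0.161 × 0.26 × 0.4 = 0.01674 m³/s
Q = Σ qᵢ = 0.8003 m³/s

0.800 m³/s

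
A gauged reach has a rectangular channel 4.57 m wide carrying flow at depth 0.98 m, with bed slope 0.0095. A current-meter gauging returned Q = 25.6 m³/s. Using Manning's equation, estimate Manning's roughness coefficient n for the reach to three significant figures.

A = b·y = 4.57 × 0.98 = 4.479 m²
P = b + 2y = 4.57 + 2×0.98 = 6.530 m
R = A/P = 4.479/6.530 = 0.6858 m
n = (1/Q)·A·R^(2/3)·S^(1/2) = (1/25.6) × 4.479 × 0.7777 × 0.09747 = 0.01326

0.0133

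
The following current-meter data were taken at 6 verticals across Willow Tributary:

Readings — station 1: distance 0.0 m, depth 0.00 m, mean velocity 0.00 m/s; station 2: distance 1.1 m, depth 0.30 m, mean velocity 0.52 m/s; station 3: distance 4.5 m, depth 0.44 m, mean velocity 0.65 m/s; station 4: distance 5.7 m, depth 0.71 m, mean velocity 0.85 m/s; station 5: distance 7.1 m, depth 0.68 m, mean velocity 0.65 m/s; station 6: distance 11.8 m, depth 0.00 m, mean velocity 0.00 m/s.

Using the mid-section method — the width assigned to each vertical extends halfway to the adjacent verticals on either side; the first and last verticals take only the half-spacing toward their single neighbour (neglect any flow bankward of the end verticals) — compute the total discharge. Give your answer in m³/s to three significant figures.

3.14 m³/s

w_2 = (4.5 − 0.0)/2 = 2.25 m; q_2 = 0.52 × 0.30 × 2.25 = 0.3510 m³/s
w_3 = (5.7 − 1.1)/2 = 2.3 m; q_3 = 0.65 × 0.44 × 2.3 = 0.6578 m³/s
w_4 = (7.1 − 4.5)/2 = 1.3 m; q_4 = 0.85 × 0.71 × 1.3 = 0.7846 m³/s
w_5 = (11.8 − 5.7)/2 = 3.05 m; q_5 = 0.65 × 0.68 × 3.05 = 1.348 m³/s
Stations 1, 6 contribute zero (depth or velocity is 0).
Q = Σ qᵢ = 3.141 m³/s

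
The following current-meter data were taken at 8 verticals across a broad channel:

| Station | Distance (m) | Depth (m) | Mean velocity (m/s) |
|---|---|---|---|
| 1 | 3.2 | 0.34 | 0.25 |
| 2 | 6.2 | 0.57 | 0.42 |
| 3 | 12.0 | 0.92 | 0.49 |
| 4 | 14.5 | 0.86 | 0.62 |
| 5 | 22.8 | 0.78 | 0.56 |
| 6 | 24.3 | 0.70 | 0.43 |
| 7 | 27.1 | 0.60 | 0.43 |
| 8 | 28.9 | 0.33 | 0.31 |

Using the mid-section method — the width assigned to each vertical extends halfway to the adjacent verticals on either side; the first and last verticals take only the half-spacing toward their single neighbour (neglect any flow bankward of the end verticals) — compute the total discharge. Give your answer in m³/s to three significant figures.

w_1 = (6.2 − 3.2)/2 = 1.5 m; q_1 = 0.25 × 0.34 × 1.5 = 0.1275 m³/s
w_2 = (12.0 − 3.2)/2 = 4.4 m; q_2 = 0.42 × 0.57 × 4.4 = 1.053 m³/s
w_3 = (14.5 − 6.2)/2 = 4.15 m; q_3 = 0.49 × 0.92 × 4.15 = 1.871 m³/s
w_4 = (22.8 − 12.0)/2 = 5.4 m; q_4 = 0.62 × 0.86 × 5.4 = 2.879 m³/s
w_5 = (24.3 − 14.5)/2 = 4.9 m; q_5 = 0.56 × 0.78 × 4.9 = 2.140 m³/s
w_6 = (27.1 − 22.8)/2 = 2.15 m; q_6 = 0.43 × 0.70 × 2.15 = 0.6472 m³/s
w_7 = (28.9 − 24.3)/2 = 2.3 m; q_7 = 0.43 × 0.60 × 2.3 = 0.5934 m³/s
w_8 = (28.9 − 27.1)/2 = 0.9 m; q_8 = 0.31 × 0.33 × 0.9 = 0.09207 m³/s
Q = Σ qᵢ = 9.404 m³/s

9.40 m³/s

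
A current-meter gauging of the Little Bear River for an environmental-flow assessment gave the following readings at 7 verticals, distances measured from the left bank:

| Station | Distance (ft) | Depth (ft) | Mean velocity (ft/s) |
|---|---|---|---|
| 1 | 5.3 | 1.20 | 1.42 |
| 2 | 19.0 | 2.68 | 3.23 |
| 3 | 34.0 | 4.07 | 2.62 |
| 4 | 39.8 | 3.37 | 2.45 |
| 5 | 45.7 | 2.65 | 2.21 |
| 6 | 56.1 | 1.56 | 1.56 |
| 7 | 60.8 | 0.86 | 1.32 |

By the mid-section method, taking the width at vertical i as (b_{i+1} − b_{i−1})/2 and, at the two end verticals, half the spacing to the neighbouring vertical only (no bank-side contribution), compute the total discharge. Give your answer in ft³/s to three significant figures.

w_1 = (19.0 − 5.3)/2 = 6.85 ft; q_1 = 1.42 × 1.20 × 6.85 = 11.67 ft³/s
w_2 = (34.0 − 5.3)/2 = 14.35 ft; q_2 = 3.23 × 2.68 × 14.35 = 124.2 ft³/s
w_3 = (39.8 − 19.0)/2 = 10.4 ft; q_3 = 2.62 × 4.07 × 10.4 = 110.9 ft³/s
w_4 = (45.7 − 34.0)/2 = 5.85 ft; q_4 = 2.45 × 3.37 × 5.85 = 48.30 ft³/s
w_5 = (56.1 − 39.8)/2 = 8.15 ft; q_5 = 2.21 × 2.65 × 8.15 = 47.73 ft³/s
w_6 = (60.8 − 45.7)/2 = 7.55 ft; q_6 = 1.56 × 1.56 × 7.55 = 18.37 ft³/s
w_7 = (60.8 − 56.1)/2 = 2.35 ft; q_7 = 1.32 × 0.86 × 2.35 = 2.668 ft³/s
Q = Σ qᵢ = 363.9 ft³/s

364 ft³/s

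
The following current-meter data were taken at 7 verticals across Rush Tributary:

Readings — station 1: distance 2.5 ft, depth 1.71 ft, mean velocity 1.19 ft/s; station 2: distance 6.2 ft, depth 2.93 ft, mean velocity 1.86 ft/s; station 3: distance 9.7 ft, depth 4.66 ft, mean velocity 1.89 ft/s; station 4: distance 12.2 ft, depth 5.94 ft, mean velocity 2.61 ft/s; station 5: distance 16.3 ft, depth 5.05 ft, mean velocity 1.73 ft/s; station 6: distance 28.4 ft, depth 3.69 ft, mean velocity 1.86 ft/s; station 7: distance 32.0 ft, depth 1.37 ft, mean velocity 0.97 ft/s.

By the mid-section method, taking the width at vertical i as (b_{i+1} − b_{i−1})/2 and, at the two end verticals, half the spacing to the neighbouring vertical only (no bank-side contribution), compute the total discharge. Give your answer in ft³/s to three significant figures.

w_1 = (6.2 − 2.5)/2 = 1.85 ft; q_1 = 1.19 × 1.71 × 1.85 = 3.765 ft³/s
w_2 = (9.7 − 2.5)/2 = 3.6 ft; q_2 = 1.86 × 2.93 × 3.6 = 19.62 ft³/s
w_3 = (12.2 − 6.2)/2 = 3 ft; q_3 = 1.89 × 4.66 × 3 = 26.42 ft³/s
w_4 = (16.3 − 9.7)/2 = 3.3 ft; q_4 = 2.61 × 5.94 × 3.3 = 51.16 ft³/s
w_5 = (28.4 − 12.2)/2 = 8.1 ft; q_5 = 1.73 × 5.05 × 8.1 = 70.77 ft³/s
w_6 = (32.0 − 16.3)/2 = 7.85 ft; q_6 = 1.86 × 3.69 × 7.85 = 53.88 ft³/s
w_7 = (32.0 − 28.4)/2 = 1.8 ft; q_7 = 0.97 × 1.37 × 1.8 = 2.392 ft³/s
Q = Σ qᵢ = 228.0 ft³/s

228 ft³/s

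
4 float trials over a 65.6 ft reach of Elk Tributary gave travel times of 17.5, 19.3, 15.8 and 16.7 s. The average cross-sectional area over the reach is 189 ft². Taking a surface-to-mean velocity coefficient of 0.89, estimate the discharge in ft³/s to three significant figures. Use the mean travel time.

637 ft³/s

t̄ = (17.5 + 19.3 + 15.8 + 16.7) / 4 = 17.325 s
v_surface = L / t̄ = 65.6 / 17.325 = 3.786 ft/s
v_mean = 0.89 × 3.786 = 3.370 ft/s
Q = A × v_mean = 189 × 3.370 = 636.9 ft³/s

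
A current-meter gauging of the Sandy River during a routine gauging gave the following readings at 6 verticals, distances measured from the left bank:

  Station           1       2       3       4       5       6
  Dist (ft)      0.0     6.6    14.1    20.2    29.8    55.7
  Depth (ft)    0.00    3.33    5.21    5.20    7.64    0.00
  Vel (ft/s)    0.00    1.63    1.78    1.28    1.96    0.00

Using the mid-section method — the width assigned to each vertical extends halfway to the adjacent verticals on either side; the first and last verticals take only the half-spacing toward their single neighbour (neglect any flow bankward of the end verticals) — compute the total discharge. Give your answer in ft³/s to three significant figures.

419 ft³/s

w_2 = (14.1 − 0.0)/2 = 7.05 ft; q_2 = 1.63 × 3.33 × 7.05 = 38.27 ft³/s
w_3 = (20.2 − 6.6)/2 = 6.8 ft; q_3 = 1.78 × 5.21 × 6.8 = 63.06 ft³/s
w_4 = (29.8 − 14.1)/2 = 7.85 ft; q_4 = 1.28 × 5.20 × 7.85 = 52.25 ft³/s
w_5 = (55.7 − 20.2)/2 = 17.75 ft; q_5 = 1.96 × 7.64 × 17.75 = 265.8 ft³/s
Stations 1, 6 contribute zero (depth or velocity is 0).
Q = Σ qᵢ = 419.4 ft³/s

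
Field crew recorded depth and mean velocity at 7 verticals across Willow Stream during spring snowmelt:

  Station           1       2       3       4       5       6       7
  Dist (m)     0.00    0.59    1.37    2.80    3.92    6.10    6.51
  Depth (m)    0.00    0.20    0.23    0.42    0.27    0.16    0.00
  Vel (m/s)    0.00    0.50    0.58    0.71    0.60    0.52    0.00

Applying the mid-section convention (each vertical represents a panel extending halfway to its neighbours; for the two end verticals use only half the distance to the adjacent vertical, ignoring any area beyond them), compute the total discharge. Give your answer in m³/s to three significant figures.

0.971 m³/s

w_2 = (1.37 − 0.00)/2 = 0.685 m; q_2 = 0.50 × 0.20 × 0.685 = 0.06850 m³/s
w_3 = (2.80 − 0.59)/2 = 1.105 m; q_3 = 0.58 × 0.23 × 1.105 = 0.1474 m³/s
w_4 = (3.92 − 1.37)/2 = 1.275 m; q_4 = 0.71 × 0.42 × 1.275 = 0.3802 m³/s
w_5 = (6.10 − 2.80)/2 = 1.65 m; q_5 = 0.60 × 0.27 × 1.65 = 0.2673 m³/s
w_6 = (6.51 − 3.92)/2 = 1.295 m; q_6 = 0.52 × 0.16 × 1.295 = 0.1077 m³/s
Stations 1, 7 contribute zero (depth or velocity is 0).
Q = Σ qᵢ = 0.9712 m³/s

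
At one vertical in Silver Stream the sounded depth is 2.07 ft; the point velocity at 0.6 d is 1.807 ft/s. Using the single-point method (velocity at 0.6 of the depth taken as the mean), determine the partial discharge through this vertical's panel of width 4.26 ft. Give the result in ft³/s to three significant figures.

v̄ = v₀.₆ = 1.807 ft/s
q = v̄ × d × w = 1.807 × 2.07 × 4.26 = 15.93 ft³/s

15.9 ft³/s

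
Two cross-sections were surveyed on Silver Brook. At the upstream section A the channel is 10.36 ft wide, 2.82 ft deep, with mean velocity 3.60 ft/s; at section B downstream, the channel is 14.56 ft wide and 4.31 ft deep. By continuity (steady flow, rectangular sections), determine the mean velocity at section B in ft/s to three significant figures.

1.68 ft/s

Q = A₁V₁ = (10.36×2.82) × 3.60 = 105.2 ft³/s
A₂ = 14.56 × 4.31 = 62.75 ft²
V₂ = Q/A₂ = 105.2/62.75 = 1.676 ft/s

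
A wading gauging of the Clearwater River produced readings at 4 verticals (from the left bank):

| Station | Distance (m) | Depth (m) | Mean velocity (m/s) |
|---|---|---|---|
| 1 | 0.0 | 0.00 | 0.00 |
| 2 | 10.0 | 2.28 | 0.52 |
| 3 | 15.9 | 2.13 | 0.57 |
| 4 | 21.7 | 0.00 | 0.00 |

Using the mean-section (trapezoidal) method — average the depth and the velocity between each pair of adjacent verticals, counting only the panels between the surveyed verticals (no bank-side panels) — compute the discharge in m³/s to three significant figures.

Panel 1-2: Δb = 10 m, d̄ = (0.00+2.28)/2 = 1.14, v̄ = (0.00+0.52)/2 = 0.26 → q = 10×1.14×0.26 = 2.964 m³/s
Panel 2-3: Δb = 5.9 m, d̄ = (2.28+2.13)/2 = 2.205, v̄ = (0.52+0.57)/2 = 0.545 → q = 5.9×2.205×0.545 = 7.090 m³/s
Panel 3-4: Δb = 5.8 m, d̄ = (2.13+0.00)/2 = 1.065, v̄ = (0.57+0.00)/2 = 0.285 → q = 5.8×1.065×0.285 = 1.760 m³/s
Q = Σ q = 11.81 m³/s

11.8 m³/s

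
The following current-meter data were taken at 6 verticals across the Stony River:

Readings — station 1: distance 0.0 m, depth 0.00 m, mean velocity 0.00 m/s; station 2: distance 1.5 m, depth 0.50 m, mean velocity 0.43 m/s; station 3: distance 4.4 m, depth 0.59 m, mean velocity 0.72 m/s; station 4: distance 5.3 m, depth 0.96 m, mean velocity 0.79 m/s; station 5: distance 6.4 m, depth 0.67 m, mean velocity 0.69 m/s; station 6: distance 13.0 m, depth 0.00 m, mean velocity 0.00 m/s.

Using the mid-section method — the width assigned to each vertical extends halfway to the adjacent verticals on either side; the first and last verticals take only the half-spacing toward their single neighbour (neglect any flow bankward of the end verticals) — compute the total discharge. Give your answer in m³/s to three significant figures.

3.82 m³/s

w_2 = (4.4 − 0.0)/2 = 2.2 m; q_2 = 0.43 × 0.50 × 2.2 = 0.4730 m³/s
w_3 = (5.3 − 1.5)/2 = 1.9 m; q_3 = 0.72 × 0.59 × 1.9 = 0.8071 m³/s
w_4 = (6.4 − 4.4)/2 = 1 m; q_4 = 0.79 × 0.96 × 1 = 0.7584 m³/s
w_5 = (13.0 − 5.3)/2 = 3.85 m; q_5 = 0.69 × 0.67 × 3.85 = 1.780 m³/s
Stations 1, 6 contribute zero (depth or velocity is 0).
Q = Σ qᵢ = 3.818 m³/s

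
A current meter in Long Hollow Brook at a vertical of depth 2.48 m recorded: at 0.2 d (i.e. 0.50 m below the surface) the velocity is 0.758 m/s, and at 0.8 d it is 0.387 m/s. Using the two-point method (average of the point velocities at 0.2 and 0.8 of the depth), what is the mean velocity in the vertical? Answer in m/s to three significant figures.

v̄ = (0.758 + 0.387) / 2 = 0.5725 m/s

0.573 m/s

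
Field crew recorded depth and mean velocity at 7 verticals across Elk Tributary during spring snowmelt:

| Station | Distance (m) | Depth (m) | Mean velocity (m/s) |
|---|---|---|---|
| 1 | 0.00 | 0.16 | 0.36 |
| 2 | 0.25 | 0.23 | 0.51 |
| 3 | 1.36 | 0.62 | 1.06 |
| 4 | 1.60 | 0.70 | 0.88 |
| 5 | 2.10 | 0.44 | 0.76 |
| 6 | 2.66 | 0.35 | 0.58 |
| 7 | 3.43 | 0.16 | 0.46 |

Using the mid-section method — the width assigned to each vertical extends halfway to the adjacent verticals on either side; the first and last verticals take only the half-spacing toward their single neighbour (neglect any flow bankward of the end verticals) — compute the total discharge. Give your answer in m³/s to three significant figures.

w_1 = (0.25 − 0.00)/2 = 0.125 m; q_1 = 0.36 × 0.16 × 0.125 = 0.007200 m³/s
w_2 = (1.36 − 0.00)/2 = 0.68 m; q_2 = 0.51 × 0.23 × 0.68 = 0.07976 m³/s
w_3 = (1.60 − 0.25)/2 = 0.675 m; q_3 = 1.06 × 0.62 × 0.675 = 0.4436 m³/s
w_4 = (2.10 − 1.36)/2 = 0.37 m; q_4 = 0.88 × 0.70 × 0.37 = 0.2279 m³/s
w_5 = (2.66 − 1.60)/2 = 0.53 m; q_5 = 0.76 × 0.44 × 0.53 = 0.1772 m³/s
w_6 = (3.43 − 2.10)/2 = 0.665 m; q_6 = 0.58 × 0.35 × 0.665 = 0.1350 m³/s
w_7 = (3.43 − 2.66)/2 = 0.385 m; q_7 = 0.46 × 0.16 × 0.385 = 0.02834 m³/s
Q = Σ qᵢ = 1.099 m³/s

1.10 m³/s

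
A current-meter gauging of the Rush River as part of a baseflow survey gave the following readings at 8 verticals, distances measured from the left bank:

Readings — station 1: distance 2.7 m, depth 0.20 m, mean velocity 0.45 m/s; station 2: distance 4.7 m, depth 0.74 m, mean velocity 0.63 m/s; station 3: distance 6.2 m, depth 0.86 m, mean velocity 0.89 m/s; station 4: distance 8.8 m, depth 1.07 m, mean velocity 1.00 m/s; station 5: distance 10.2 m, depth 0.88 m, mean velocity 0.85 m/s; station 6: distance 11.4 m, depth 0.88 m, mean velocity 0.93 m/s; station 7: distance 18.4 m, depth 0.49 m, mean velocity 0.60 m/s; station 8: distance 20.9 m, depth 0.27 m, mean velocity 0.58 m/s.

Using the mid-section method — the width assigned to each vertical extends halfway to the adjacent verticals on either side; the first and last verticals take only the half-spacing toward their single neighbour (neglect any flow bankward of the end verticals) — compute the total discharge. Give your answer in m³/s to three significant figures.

10.5 m³/s

w_1 = (4.7 − 2.7)/2 = 1 m; q_1 = 0.45 × 0.20 × 1 = 0.09000 m³/s
w_2 = (6.2 − 2.7)/2 = 1.75 m; q_2 = 0.63 × 0.74 × 1.75 = 0.8159 m³/s
w_3 = (8.8 − 4.7)/2 = 2.05 m; q_3 = 0.89 × 0.86 × 2.05 = 1.569 m³/s
w_4 = (10.2 − 6.2)/2 = 2 m; q_4 = 1.00 × 1.07 × 2 = 2.140 m³/s
w_5 = (11.4 − 8.8)/2 = 1.3 m; q_5 = 0.85 × 0.88 × 1.3 = 0.9724 m³/s
w_6 = (18.4 − 10.2)/2 = 4.1 m; q_6 = 0.93 × 0.88 × 4.1 = 3.355 m³/s
w_7 = (20.9 − 11.4)/2 = 4.75 m; q_7 = 0.60 × 0.49 × 4.75 = 1.397 m³/s
w_8 = (20.9 − 18.4)/2 = 1.25 m; q_8 = 0.58 × 0.27 × 1.25 = 0.1958 m³/s
Q = Σ qᵢ = 10.54 m³/s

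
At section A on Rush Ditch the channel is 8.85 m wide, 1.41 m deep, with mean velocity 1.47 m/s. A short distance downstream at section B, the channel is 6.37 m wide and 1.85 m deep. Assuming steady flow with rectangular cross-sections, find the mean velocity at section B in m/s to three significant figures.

1.56 m/s

Q = A₁V₁ = (8.85×1.41) × 1.47 = 18.34 m³/s
A₂ = 6.37 × 1.85 = 11.78 m²
V₂ = Q/A₂ = 18.34/11.78 = 1.557 m/s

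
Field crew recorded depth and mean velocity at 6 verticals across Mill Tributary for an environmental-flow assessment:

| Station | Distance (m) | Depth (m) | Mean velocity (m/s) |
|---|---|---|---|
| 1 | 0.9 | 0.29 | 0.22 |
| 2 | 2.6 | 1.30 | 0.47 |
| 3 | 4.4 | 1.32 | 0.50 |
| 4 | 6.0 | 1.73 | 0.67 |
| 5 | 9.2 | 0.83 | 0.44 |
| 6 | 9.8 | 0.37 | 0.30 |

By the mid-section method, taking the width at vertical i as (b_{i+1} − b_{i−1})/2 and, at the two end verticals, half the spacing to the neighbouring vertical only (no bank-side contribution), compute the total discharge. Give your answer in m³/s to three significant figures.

5.75 m³/s

w_1 = (2.6 − 0.9)/2 = 0.85 m; q_1 = 0.22 × 0.29 × 0.85 = 0.05423 m³/s
w_2 = (4.4 − 0.9)/2 = 1.75 m; q_2 = 0.47 × 1.30 × 1.75 = 1.069 m³/s
w_3 = (6.0 − 2.6)/2 = 1.7 m; q_3 = 0.50 × 1.32 × 1.7 = 1.122 m³/s
w_4 = (9.2 − 4.4)/2 = 2.4 m; q_4 = 0.67 × 1.73 × 2.4 = 2.782 m³/s
w_5 = (9.8 − 6.0)/2 = 1.9 m; q_5 = 0.44 × 0.83 × 1.9 = 0.6939 m³/s
w_6 = (9.8 − 9.2)/2 = 0.3 m; q_6 = 0.30 × 0.37 × 0.3 = 0.03330 m³/s
Q = Σ qᵢ = 5.755 m³/s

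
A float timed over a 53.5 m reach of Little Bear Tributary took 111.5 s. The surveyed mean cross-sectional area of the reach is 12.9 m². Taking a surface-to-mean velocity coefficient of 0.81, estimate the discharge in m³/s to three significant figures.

v_surface = L / t̄ = 53.5 / 111.5 = 0.4798 m/s
v_mean = 0.81 × 0.4798 = 0.3887 m/s
Q = A × v_mean = 12.9 × 0.3887 = 5.014 m³/s

5.01 m³/s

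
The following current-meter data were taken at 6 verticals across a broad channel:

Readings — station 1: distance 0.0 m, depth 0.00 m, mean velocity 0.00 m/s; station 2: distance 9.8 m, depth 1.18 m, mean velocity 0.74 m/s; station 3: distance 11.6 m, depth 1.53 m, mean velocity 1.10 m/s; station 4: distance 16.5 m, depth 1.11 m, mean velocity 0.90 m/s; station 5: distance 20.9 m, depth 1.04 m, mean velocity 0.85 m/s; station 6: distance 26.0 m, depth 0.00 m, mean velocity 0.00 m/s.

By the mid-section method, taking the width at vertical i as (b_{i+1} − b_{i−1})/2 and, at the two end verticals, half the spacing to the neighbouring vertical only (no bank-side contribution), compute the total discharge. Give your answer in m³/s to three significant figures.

19.5 m³/s

w_2 = (11.6 − 0.0)/2 = 5.8 m; q_2 = 0.74 × 1.18 × 5.8 = 5.065 m³/s
w_3 = (16.5 − 9.8)/2 = 3.35 m; q_3 = 1.10 × 1.53 × 3.35 = 5.638 m³/s
w_4 = (20.9 − 11.6)/2 = 4.65 m; q_4 = 0.90 × 1.11 × 4.65 = 4.645 m³/s
w_5 = (26.0 − 16.5)/2 = 4.75 m; q_5 = 0.85 × 1.04 × 4.75 = 4.199 m³/s
Stations 1, 6 contribute zero (depth or velocity is 0).
Q = Σ qᵢ = 19.55 m³/s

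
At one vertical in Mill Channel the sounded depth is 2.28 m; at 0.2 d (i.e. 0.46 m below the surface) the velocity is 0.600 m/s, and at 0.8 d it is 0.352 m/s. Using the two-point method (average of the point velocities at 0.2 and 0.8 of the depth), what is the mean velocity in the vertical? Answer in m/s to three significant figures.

v̄ = (0.600 + 0.352) / 2 = 0.4760 m/s

0.476 m/s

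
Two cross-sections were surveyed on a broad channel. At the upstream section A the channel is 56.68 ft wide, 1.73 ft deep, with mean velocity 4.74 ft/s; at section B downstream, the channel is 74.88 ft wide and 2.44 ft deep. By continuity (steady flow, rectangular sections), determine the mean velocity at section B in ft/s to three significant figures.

Q = A₁V₁ = (56.68×1.73) × 4.74 = 464.8 ft³/s
A₂ = 74.88 × 2.44 = 182.7 ft²
V₂ = Q/A₂ = 464.8/182.7 = 2.544 ft/s

2.54 ft/s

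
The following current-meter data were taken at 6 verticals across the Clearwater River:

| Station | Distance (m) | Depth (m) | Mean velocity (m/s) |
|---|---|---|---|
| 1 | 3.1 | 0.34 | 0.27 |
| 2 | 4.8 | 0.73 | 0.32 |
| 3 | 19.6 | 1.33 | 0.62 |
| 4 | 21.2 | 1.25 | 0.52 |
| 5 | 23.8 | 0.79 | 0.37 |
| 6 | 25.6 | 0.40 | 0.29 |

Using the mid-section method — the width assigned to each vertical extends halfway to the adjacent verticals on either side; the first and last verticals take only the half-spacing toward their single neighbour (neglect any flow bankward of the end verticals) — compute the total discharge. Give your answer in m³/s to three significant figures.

10.9 m³/s

w_1 = (4.8 − 3.1)/2 = 0.85 m; q_1 = 0.27 × 0.34 × 0.85 = 0.07803 m³/s
w_2 = (19.6 − 3.1)/2 = 8.25 m; q_2 = 0.32 × 0.73 × 8.25 = 1.927 m³/s
w_3 = (21.2 − 4.8)/2 = 8.2 m; q_3 = 0.62 × 1.33 × 8.2 = 6.762 m³/s
w_4 = (23.8 − 19.6)/2 = 2.1 m; q_4 = 0.52 × 1.25 × 2.1 = 1.365 m³/s
w_5 = (25.6 − 21.2)/2 = 2.2 m; q_5 = 0.37 × 0.79 × 2.2 = 0.6431 m³/s
w_6 = (25.6 − 23.8)/2 = 0.9 m; q_6 = 0.29 × 0.40 × 0.9 = 0.1044 m³/s
Q = Σ qᵢ = 10.88 m³/s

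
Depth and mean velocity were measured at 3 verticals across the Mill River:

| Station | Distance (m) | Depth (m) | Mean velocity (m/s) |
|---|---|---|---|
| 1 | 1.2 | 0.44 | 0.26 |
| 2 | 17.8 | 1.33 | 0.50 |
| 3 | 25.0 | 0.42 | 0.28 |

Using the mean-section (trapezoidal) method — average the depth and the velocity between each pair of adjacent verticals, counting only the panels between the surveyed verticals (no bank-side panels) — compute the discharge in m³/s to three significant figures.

8.04 m³/s

Panel 1-2: Δb = 16.6 m, d̄ = (0.44+1.33)/2 = 0.885, v̄ = (0.26+0.50)/2 = 0.38 → q = 16.6×0.885×0.38 = 5.583 m³/s
Panel 2-3: Δb = 7.2 m, d̄ = (1.33+0.42)/2 = 0.875, v̄ = (0.50+0.28)/2 = 0.39 → q = 7.2×0.875×0.39 = 2.457 m³/s
Q = Σ q = 8.040 m³/s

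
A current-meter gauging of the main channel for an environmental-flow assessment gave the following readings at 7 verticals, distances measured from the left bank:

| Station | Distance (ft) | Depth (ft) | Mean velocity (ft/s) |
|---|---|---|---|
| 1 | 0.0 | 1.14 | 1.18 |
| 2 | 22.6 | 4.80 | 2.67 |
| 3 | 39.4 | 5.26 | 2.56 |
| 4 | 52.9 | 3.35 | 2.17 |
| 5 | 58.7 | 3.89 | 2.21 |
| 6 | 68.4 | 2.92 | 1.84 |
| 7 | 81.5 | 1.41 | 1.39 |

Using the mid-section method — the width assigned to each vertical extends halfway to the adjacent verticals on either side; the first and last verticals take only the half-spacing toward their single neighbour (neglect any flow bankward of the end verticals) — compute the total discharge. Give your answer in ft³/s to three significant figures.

683 ft³/s

w_1 = (22.6 − 0.0)/2 = 11.3 ft; q_1 = 1.18 × 1.14 × 11.3 = 15.20 ft³/s
w_2 = (39.4 − 0.0)/2 = 19.7 ft; q_2 = 2.67 × 4.80 × 19.7 = 252.5 ft³/s
w_3 = (52.9 − 22.6)/2 = 15.15 ft; q_3 = 2.56 × 5.26 × 15.15 = 204.0 ft³/s
w_4 = (58.7 − 39.4)/2 = 9.65 ft; q_4 = 2.17 × 3.35 × 9.65 = 70.15 ft³/s
w_5 = (68.4 − 52.9)/2 = 7.75 ft; q_5 = 2.21 × 3.89 × 7.75 = 66.63 ft³/s
w_6 = (81.5 − 58.7)/2 = 11.4 ft; q_6 = 1.84 × 2.92 × 11.4 = 61.25 ft³/s
w_7 = (81.5 − 68.4)/2 = 6.55 ft; q_7 = 1.39 × 1.41 × 6.55 = 12.84 ft³/s
Q = Σ qᵢ = 682.5 ft³/s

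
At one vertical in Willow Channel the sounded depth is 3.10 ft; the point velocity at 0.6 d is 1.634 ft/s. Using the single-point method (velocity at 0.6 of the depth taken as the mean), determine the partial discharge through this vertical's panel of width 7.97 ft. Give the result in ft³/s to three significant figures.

40.4 ft³/s

v̄ = v₀.₆ = 1.634 ft/s
q = v̄ × d × w = 1.634 × 3.10 × 7.97 = 40.37 ft³/s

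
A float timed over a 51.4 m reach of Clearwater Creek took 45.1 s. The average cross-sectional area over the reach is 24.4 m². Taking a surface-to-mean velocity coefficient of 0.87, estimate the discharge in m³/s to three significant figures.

24.2 m³/s

v_surface = L / t̄ = 51.4 / 45.1 = 1.140 m/s
v_mean = 0.87 × 1.140 = 0.9915 m/s
Q = A × v_mean = 24.4 × 0.9915 = 24.19 m³/s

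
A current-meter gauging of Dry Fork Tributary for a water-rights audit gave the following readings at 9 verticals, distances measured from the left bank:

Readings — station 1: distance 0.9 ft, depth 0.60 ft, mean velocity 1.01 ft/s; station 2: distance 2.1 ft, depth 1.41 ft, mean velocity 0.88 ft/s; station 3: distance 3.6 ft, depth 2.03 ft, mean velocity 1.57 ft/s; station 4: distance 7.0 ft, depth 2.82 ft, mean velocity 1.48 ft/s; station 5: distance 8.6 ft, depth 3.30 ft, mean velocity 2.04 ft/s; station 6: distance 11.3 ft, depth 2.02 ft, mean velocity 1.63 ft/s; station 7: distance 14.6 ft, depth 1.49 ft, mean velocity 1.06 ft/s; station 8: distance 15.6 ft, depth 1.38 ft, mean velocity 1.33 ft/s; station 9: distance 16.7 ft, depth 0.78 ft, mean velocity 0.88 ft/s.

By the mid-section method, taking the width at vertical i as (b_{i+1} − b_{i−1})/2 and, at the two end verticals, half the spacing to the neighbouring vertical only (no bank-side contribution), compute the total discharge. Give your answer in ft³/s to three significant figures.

50.3 ft³/s

w_1 = (2.1 − 0.9)/2 = 0.6 ft; q_1 = 1.01 × 0.60 × 0.6 = 0.3636 ft³/s
w_2 = (3.6 − 0.9)/2 = 1.35 ft; q_2 = 0.88 × 1.41 × 1.35 = 1.675 ft³/s
w_3 = (7.0 − 2.1)/2 = 2.45 ft; q_3 = 1.57 × 2.03 × 2.45 = 7.808 ft³/s
w_4 = (8.6 − 3.6)/2 = 2.5 ft; q_4 = 1.48 × 2.82 × 2.5 = 10.43 ft³/s
w_5 = (11.3 − 7.0)/2 = 2.15 ft; q_5 = 2.04 × 3.30 × 2.15 = 14.47 ft³/s
w_6 = (14.6 − 8.6)/2 = 3 ft; q_6 = 1.63 × 2.02 × 3 = 9.878 ft³/s
w_7 = (15.6 − 11.3)/2 = 2.15 ft; q_7 = 1.06 × 1.49 × 2.15 = 3.396 ft³/s
w_8 = (16.7 − 14.6)/2 = 1.05 ft; q_8 = 1.33 × 1.38 × 1.05 = 1.927 ft³/s
w_9 = (16.7 − 15.6)/2 = 0.55 ft; q_9 = 0.88 × 0.78 × 0.55 = 0.3775 ft³/s
Q = Σ qᵢ = 50.33 ft³/s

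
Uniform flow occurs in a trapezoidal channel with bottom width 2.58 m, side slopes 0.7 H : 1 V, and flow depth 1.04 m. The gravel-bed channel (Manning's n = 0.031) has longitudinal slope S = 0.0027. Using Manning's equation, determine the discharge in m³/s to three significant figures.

A = (b + z·y)·y = (2.58 + 0.7×1.04)×1.04 = 3.440 m²
P = b + 2y√(1+z²) = 2.58 + 2×1.04×√(1+0.7²) = 5.119 m
R = A/P = 3.440/5.119 = 0.6721 m
Q = (1/n)·A·R^(2/3)·S^(1/2) = (1/0.031) × 3.440 × 0.6721^(2/3) × 0.0027^(1/2) = 4.424 m³/s

4.42 m³/s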